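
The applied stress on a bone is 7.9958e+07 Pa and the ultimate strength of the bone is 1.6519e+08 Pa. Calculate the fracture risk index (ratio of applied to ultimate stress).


FRI = applied / ultimate
FRI = 7.9958e+07 / 1.6519e+08
FRI = 0.4840


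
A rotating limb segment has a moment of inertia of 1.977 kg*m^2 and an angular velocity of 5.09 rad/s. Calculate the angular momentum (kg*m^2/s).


L = I * omega
L = 1.977 * 5.09
L = 10.0629


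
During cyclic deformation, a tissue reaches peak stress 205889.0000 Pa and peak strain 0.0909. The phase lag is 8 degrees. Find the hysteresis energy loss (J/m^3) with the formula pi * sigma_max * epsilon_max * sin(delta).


E_loss = pi * sigma_max * epsilon_max * sin(delta)
delta = 8 deg = 0.1396 rad
sin(delta) = 0.1392
E_loss = pi * 205889.0000 * 0.0909 * 0.1392
E_loss = 8182.8050


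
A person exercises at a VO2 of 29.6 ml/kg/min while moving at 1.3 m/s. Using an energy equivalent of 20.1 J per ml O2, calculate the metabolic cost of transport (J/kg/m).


Power per kg = VO2 * 20.1 / 60
Power per kg = 29.6 * 20.1 / 60 = 9.9160 W/kg
Cost = power_per_kg / speed
Cost = 9.9160 / 1.3
Cost = 7.6277


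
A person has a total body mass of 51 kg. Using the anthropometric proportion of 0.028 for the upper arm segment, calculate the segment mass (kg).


m_segment = body_mass * fraction
m_segment = 51 * 0.028
m_segment = 1.4280


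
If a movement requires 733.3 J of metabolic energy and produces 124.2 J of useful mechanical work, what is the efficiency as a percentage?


eta = (W_mech / E_meta) * 100
eta = (124.2 / 733.3) * 100
ratio = 0.1694
eta = 16.9371


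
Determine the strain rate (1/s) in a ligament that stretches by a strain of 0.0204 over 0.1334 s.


strain_rate = delta_strain / delta_t
strain_rate = 0.0204 / 0.1334
strain_rate = 0.1529


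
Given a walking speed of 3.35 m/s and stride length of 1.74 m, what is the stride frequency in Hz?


f = v / stride_length
f = 3.35 / 1.74
f = 1.9253


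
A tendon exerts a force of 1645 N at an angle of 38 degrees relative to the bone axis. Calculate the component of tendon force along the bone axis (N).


F_eff = F_tendon * cos(theta)
theta = 38 deg = 0.6632 rad
cos(theta) = 0.7880
F_eff = 1645 * 0.7880
F_eff = 1296.2777


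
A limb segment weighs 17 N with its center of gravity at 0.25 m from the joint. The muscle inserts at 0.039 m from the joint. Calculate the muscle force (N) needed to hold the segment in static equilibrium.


F_muscle = W * d_load / d_muscle
F_muscle = 17 * 0.25 / 0.039
Numerator = 4.2500
F_muscle = 108.9744


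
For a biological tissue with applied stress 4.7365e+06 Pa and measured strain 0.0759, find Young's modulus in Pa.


E = stress / strain
E = 4.7365e+06 / 0.0759
E = 6.2404e+07


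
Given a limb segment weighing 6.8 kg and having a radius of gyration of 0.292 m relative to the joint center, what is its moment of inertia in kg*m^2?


I = m * k^2
I = 6.8 * 0.292^2
k^2 = 0.0853
I = 0.5798


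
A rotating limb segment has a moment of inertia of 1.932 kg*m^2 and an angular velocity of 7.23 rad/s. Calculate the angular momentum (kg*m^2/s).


L = I * omega
L = 1.932 * 7.23
L = 13.9684


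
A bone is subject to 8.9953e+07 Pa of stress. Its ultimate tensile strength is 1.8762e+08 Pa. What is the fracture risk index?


FRI = applied / ultimate
FRI = 8.9953e+07 / 1.8762e+08
FRI = 0.4794


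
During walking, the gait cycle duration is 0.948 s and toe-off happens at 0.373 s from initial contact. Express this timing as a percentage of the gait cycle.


pct = (event_time / cycle_time) * 100
pct = (0.373 / 0.948) * 100
ratio = 0.3935
pct = 39.3460


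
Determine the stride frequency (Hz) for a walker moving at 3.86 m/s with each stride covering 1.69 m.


f = v / stride_length
f = 3.86 / 1.69
f = 2.2840


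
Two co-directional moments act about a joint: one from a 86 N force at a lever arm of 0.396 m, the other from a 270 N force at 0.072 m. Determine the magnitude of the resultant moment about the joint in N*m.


M = F1 * d1 + F2 * d2
M = 86 * 0.396 + 270 * 0.072
M = 34.0560 + 19.4400
M = 53.4960


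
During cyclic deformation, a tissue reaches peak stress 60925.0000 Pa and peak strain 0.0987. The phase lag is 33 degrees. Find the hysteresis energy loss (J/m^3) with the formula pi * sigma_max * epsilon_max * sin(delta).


E_loss = pi * sigma_max * epsilon_max * sin(delta)
delta = 33 deg = 0.5760 rad
sin(delta) = 0.5446
E_loss = pi * 60925.0000 * 0.0987 * 0.5446
E_loss = 10288.9564


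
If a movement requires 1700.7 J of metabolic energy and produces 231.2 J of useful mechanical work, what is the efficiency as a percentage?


eta = (W_mech / E_meta) * 100
eta = (231.2 / 1700.7) * 100
ratio = 0.1359
eta = 13.5944


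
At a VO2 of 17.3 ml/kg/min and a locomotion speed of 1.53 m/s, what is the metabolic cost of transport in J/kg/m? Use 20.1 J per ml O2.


Power per kg = VO2 * 20.1 / 60
Power per kg = 17.3 * 20.1 / 60 = 5.7955 W/kg
Cost = power_per_kg / speed
Cost = 5.7955 / 1.53
Cost = 3.7879


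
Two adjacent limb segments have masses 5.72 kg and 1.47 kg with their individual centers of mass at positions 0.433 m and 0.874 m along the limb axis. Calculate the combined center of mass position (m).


COM = (m1*x1 + m2*x2) / (m1 + m2)
COM = (5.72*0.433 + 1.47*0.874) / (5.72 + 1.47)
Numerator = 3.7615
Denominator = 7.1900
COM = 0.5232


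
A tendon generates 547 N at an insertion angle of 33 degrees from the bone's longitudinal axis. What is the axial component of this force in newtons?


F_eff = F_tendon * cos(theta)
theta = 33 deg = 0.5760 rad
cos(theta) = 0.8387
F_eff = 547 * 0.8387
F_eff = 458.7528


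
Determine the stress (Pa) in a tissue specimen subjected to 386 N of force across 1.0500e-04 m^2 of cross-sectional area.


stress = F / A
stress = 386 / 1.0500e-04
stress = 3.6762e+06


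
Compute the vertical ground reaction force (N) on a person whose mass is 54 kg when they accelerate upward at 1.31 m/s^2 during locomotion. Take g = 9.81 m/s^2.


GRF = m * (g + a)
GRF = 54 * (9.81 + 1.31)
GRF = 54 * 11.1200
GRF = 600.4800


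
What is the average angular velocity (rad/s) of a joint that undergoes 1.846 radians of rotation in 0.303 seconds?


omega = delta_theta / delta_t
omega = 1.846 / 0.303
omega = 6.0924


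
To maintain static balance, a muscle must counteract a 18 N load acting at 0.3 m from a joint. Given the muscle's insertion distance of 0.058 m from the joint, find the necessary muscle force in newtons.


F_muscle = W * d_load / d_muscle
F_muscle = 18 * 0.3 / 0.058
Numerator = 5.4000
F_muscle = 93.1034


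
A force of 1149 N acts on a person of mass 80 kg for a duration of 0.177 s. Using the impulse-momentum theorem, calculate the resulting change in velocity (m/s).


J = F * dt = 1149 * 0.177 = 203.3730 N*s
delta_v = J / m
delta_v = 203.3730 / 80
delta_v = 2.5422


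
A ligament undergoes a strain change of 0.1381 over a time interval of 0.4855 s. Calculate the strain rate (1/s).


strain_rate = delta_strain / delta_t
strain_rate = 0.1381 / 0.4855
strain_rate = 0.2844


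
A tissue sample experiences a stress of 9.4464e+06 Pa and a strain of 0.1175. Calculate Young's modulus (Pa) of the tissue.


E = stress / strain
E = 9.4464e+06 / 0.1175
E = 8.0395e+07


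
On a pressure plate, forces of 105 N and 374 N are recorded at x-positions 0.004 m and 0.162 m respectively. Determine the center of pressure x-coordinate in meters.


COP_x = (F1*x1 + F2*x2) / (F1 + F2)
COP_x = (105*0.004 + 374*0.162) / (105 + 374)
Numerator = 61.0080
Denominator = 479
COP_x = 0.1274


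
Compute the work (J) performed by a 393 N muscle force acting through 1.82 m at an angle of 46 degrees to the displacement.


W = F * d * cos(theta)
theta = 46 deg = 0.8029 rad
cos(theta) = 0.6947
W = 393 * 1.82 * 0.6947
W = 496.8613


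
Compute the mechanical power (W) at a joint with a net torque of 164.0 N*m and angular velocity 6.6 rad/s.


P = M * omega
P = 164.0 * 6.6
P = 1082.4000


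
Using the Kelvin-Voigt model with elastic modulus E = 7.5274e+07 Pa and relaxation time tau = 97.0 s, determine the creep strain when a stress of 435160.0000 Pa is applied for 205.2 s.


epsilon(t) = (sigma/E) * (1 - exp(-t/tau))
sigma/E = 435160.0000 / 7.5274e+07 = 0.0058
exp(-t/tau) = exp(-205.2 / 97.0) = 0.1206
epsilon = 0.0058 * (1 - 0.1206)
epsilon = 0.0051


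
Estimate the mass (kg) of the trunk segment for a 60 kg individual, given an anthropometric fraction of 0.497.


m_segment = body_mass * fraction
m_segment = 60 * 0.497
m_segment = 29.8200


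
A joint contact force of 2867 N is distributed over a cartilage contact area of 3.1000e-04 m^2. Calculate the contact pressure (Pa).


P = F / A
P = 2867 / 3.1000e-04
P = 9.2484e+06


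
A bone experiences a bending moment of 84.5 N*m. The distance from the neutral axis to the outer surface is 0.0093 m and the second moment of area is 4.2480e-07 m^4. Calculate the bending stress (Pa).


sigma = M * c / I
sigma = 84.5 * 0.0093 / 4.2480e-07
M * c = 0.7858
sigma = 1.8499e+06


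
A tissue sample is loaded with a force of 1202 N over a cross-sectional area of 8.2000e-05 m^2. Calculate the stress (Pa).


stress = F / A
stress = 1202 / 8.2000e-05
stress = 1.4659e+07


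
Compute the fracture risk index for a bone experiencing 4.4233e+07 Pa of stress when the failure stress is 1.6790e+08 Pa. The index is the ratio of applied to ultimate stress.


FRI = applied / ultimate
FRI = 4.4233e+07 / 1.6790e+08
FRI = 0.2634


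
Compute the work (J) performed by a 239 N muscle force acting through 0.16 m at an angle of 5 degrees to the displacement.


W = F * d * cos(theta)
theta = 5 deg = 0.0873 rad
cos(theta) = 0.9962
W = 239 * 0.16 * 0.9962
W = 38.0945


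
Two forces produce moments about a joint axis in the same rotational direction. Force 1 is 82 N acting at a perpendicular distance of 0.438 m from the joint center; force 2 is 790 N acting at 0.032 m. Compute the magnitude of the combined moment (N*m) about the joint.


M = F1 * d1 + F2 * d2
M = 82 * 0.438 + 790 * 0.032
M = 35.9160 + 25.2800
M = 61.1960


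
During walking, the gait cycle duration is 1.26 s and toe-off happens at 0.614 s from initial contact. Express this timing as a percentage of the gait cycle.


pct = (event_time / cycle_time) * 100
pct = (0.614 / 1.26) * 100
ratio = 0.4873
pct = 48.7302


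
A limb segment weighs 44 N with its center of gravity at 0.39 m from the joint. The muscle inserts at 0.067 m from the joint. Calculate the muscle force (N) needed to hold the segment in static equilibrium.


F_muscle = W * d_load / d_muscle
F_muscle = 44 * 0.39 / 0.067
Numerator = 17.1600
F_muscle = 256.1194


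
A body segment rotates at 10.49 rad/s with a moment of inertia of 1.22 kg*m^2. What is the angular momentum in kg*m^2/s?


L = I * omega
L = 1.22 * 10.49
L = 12.7978


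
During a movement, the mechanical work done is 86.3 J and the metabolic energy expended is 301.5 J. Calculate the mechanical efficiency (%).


eta = (W_mech / E_meta) * 100
eta = (86.3 / 301.5) * 100
ratio = 0.2862
eta = 28.6235


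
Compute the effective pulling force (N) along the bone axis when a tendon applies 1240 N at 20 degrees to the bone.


F_eff = F_tendon * cos(theta)
theta = 20 deg = 0.3491 rad
cos(theta) = 0.9397
F_eff = 1240 * 0.9397
F_eff = 1165.2188


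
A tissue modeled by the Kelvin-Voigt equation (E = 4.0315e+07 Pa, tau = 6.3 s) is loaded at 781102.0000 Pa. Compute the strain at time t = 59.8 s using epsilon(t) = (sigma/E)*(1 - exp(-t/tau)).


epsilon(t) = (sigma/E) * (1 - exp(-t/tau))
sigma/E = 781102.0000 / 4.0315e+07 = 0.0194
exp(-t/tau) = exp(-59.8 / 6.3) = 7.5448e-05
epsilon = 0.0194 * (1 - 7.5448e-05)
epsilon = 0.0194


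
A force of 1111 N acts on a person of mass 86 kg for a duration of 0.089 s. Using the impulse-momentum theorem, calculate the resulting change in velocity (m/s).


J = F * dt = 1111 * 0.089 = 98.8790 N*s
delta_v = J / m
delta_v = 98.8790 / 86
delta_v = 1.1498


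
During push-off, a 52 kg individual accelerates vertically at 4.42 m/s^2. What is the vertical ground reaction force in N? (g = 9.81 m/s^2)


GRF = m * (g + a)
GRF = 52 * (9.81 + 4.42)
GRF = 52 * 14.2300
GRF = 739.9600


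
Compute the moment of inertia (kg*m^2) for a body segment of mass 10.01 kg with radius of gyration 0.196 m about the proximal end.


I = m * k^2
I = 10.01 * 0.196^2
k^2 = 0.0384
I = 0.3845


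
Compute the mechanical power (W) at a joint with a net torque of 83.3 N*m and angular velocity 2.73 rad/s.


P = M * omega
P = 83.3 * 2.73
P = 227.4090


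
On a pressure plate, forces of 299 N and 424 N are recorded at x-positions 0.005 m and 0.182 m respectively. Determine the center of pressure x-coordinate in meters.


COP_x = (F1*x1 + F2*x2) / (F1 + F2)
COP_x = (299*0.005 + 424*0.182) / (299 + 424)
Numerator = 78.6630
Denominator = 723
COP_x = 0.1088


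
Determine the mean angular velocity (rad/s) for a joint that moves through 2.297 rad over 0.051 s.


omega = delta_theta / delta_t
omega = 2.297 / 0.051
omega = 45.0392


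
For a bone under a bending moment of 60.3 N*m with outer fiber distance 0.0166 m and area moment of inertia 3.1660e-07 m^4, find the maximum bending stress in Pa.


sigma = M * c / I
sigma = 60.3 * 0.0166 / 3.1660e-07
M * c = 1.0010
sigma = 3.1617e+06


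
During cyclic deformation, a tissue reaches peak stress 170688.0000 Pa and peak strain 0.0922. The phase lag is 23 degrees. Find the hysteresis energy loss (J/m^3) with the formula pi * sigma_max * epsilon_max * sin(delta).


E_loss = pi * sigma_max * epsilon_max * sin(delta)
delta = 23 deg = 0.4014 rad
sin(delta) = 0.3907
E_loss = pi * 170688.0000 * 0.0922 * 0.3907
E_loss = 19317.9837


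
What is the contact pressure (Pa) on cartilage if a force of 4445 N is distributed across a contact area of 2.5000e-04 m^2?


P = F / A
P = 4445 / 2.5000e-04
P = 1.7780e+07


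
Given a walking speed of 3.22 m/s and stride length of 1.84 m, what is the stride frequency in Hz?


f = v / stride_length
f = 3.22 / 1.84
f = 1.7500


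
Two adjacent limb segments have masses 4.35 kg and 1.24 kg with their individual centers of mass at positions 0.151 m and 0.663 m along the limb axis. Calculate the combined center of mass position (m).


COM = (m1*x1 + m2*x2) / (m1 + m2)
COM = (4.35*0.151 + 1.24*0.663) / (4.35 + 1.24)
Numerator = 1.4790
Denominator = 5.5900
COM = 0.2646


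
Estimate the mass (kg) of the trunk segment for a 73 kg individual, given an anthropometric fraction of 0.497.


m_segment = body_mass * fraction
m_segment = 73 * 0.497
m_segment = 36.2810


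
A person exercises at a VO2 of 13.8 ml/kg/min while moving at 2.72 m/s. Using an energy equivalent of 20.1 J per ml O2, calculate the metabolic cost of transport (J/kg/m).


Power per kg = VO2 * 20.1 / 60
Power per kg = 13.8 * 20.1 / 60 = 4.6230 W/kg
Cost = power_per_kg / speed
Cost = 4.6230 / 2.72
Cost = 1.6996


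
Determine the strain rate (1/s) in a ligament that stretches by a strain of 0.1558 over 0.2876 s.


strain_rate = delta_strain / delta_t
strain_rate = 0.1558 / 0.2876
strain_rate = 0.5417


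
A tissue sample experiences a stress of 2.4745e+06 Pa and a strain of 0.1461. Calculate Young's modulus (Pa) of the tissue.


E = stress / strain
E = 2.4745e+06 / 0.1461
E = 1.6937e+07


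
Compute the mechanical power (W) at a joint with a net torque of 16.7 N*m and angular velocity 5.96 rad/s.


P = M * omega
P = 16.7 * 5.96
P = 99.5320


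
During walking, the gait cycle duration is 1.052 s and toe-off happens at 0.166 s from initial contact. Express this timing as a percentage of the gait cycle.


pct = (event_time / cycle_time) * 100
pct = (0.166 / 1.052) * 100
ratio = 0.1578
pct = 15.7795


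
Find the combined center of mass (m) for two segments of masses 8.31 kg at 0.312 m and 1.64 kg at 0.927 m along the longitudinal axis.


COM = (m1*x1 + m2*x2) / (m1 + m2)
COM = (8.31*0.312 + 1.64*0.927) / (8.31 + 1.64)
Numerator = 4.1130
Denominator = 9.9500
COM = 0.4134


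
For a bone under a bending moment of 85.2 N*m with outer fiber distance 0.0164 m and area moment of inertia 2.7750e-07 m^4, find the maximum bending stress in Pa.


sigma = M * c / I
sigma = 85.2 * 0.0164 / 2.7750e-07
M * c = 1.3973
sigma = 5.0352e+06


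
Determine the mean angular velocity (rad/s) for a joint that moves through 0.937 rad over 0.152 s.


omega = delta_theta / delta_t
omega = 0.937 / 0.152
omega = 6.1645


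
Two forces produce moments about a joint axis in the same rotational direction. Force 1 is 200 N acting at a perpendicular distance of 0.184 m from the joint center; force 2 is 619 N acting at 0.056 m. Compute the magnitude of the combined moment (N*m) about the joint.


M = F1 * d1 + F2 * d2
M = 200 * 0.184 + 619 * 0.056
M = 36.8000 + 34.6640
M = 71.4640


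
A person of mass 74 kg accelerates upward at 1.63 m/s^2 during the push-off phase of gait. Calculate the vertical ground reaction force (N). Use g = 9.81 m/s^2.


GRF = m * (g + a)
GRF = 74 * (9.81 + 1.63)
GRF = 74 * 11.4400
GRF = 846.5600


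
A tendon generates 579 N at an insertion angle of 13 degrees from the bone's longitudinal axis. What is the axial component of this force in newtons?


F_eff = F_tendon * cos(theta)
theta = 13 deg = 0.2269 rad
cos(theta) = 0.9744
F_eff = 579 * 0.9744
F_eff = 564.1603


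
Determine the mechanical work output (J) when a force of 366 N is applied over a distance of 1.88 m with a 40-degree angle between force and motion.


W = F * d * cos(theta)
theta = 40 deg = 0.6981 rad
cos(theta) = 0.7660
W = 366 * 1.88 * 0.7660
W = 527.0999


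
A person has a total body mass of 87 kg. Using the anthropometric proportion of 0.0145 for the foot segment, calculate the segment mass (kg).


m_segment = body_mass * fraction
m_segment = 87 * 0.0145
m_segment = 1.2615


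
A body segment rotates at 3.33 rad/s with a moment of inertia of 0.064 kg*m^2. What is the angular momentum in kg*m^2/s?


L = I * omega
L = 0.064 * 3.33
L = 0.2131


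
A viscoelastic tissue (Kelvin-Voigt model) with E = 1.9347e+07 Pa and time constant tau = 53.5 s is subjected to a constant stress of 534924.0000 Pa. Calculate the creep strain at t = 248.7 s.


epsilon(t) = (sigma/E) * (1 - exp(-t/tau))
sigma/E = 534924.0000 / 1.9347e+07 = 0.0276
exp(-t/tau) = exp(-248.7 / 53.5) = 0.0096
epsilon = 0.0276 * (1 - 0.0096)
epsilon = 0.0274


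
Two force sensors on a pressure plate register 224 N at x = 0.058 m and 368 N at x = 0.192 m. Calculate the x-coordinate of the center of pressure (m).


COP_x = (F1*x1 + F2*x2) / (F1 + F2)
COP_x = (224*0.058 + 368*0.192) / (224 + 368)
Numerator = 83.6480
Denominator = 592
COP_x = 0.1413


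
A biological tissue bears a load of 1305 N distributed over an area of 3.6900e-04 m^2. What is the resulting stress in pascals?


stress = F / A
stress = 1305 / 3.6900e-04
stress = 3.5366e+06


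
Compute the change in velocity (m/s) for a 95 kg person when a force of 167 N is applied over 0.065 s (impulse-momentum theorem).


J = F * dt = 167 * 0.065 = 10.8550 N*s
delta_v = J / m
delta_v = 10.8550 / 95
delta_v = 0.1143


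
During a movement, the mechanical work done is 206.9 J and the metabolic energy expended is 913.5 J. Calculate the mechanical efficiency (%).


eta = (W_mech / E_meta) * 100
eta = (206.9 / 913.5) * 100
ratio = 0.2265
eta = 22.6492


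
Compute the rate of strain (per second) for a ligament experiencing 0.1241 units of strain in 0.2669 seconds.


strain_rate = delta_strain / delta_t
strain_rate = 0.1241 / 0.2669
strain_rate = 0.4650


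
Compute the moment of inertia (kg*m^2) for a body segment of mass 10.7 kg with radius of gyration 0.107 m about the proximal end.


I = m * k^2
I = 10.7 * 0.107^2
k^2 = 0.0114
I = 0.1225


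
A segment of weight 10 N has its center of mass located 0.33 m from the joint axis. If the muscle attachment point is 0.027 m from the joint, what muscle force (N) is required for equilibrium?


F_muscle = W * d_load / d_muscle
F_muscle = 10 * 0.33 / 0.027
Numerator = 3.3000
F_muscle = 122.2222


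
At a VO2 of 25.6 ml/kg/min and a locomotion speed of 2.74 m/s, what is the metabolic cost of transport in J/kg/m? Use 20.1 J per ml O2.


Power per kg = VO2 * 20.1 / 60
Power per kg = 25.6 * 20.1 / 60 = 8.5760 W/kg
Cost = power_per_kg / speed
Cost = 8.5760 / 2.74
Cost = 3.1299


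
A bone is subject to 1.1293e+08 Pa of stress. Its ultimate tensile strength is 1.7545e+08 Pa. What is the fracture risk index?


FRI = applied / ultimate
FRI = 1.1293e+08 / 1.7545e+08
FRI = 0.6437


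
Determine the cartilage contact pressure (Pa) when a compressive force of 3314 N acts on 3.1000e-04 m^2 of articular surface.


P = F / A
P = 3314 / 3.1000e-04
P = 1.0690e+07


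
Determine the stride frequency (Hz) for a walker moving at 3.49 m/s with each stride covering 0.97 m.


f = v / stride_length
f = 3.49 / 0.97
f = 3.5979


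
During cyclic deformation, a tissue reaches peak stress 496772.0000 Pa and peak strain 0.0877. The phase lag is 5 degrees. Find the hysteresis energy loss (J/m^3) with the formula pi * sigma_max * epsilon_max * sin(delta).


E_loss = pi * sigma_max * epsilon_max * sin(delta)
delta = 5 deg = 0.0873 rad
sin(delta) = 0.0872
E_loss = pi * 496772.0000 * 0.0877 * 0.0872
E_loss = 11928.9600


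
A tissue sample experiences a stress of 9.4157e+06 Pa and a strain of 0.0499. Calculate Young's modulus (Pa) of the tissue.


E = stress / strain
E = 9.4157e+06 / 0.0499
E = 1.8869e+08


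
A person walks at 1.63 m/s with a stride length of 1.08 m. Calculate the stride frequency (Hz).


f = v / stride_length
f = 1.63 / 1.08
f = 1.5093


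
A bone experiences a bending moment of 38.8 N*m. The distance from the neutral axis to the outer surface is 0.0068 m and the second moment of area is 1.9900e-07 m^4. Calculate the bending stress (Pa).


sigma = M * c / I
sigma = 38.8 * 0.0068 / 1.9900e-07
M * c = 0.2638
sigma = 1.3258e+06


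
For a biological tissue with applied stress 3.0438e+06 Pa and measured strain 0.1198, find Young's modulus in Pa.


E = stress / strain
E = 3.0438e+06 / 0.1198
E = 2.5407e+07


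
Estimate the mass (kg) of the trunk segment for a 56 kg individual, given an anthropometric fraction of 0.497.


m_segment = body_mass * fraction
m_segment = 56 * 0.497
m_segment = 27.8320


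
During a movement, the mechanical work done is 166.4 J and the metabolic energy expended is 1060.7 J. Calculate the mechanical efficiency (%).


eta = (W_mech / E_meta) * 100
eta = (166.4 / 1060.7) * 100
ratio = 0.1569
eta = 15.6878


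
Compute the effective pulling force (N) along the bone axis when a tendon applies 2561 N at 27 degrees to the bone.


F_eff = F_tendon * cos(theta)
theta = 27 deg = 0.4712 rad
cos(theta) = 0.8910
F_eff = 2561 * 0.8910
F_eff = 2281.8677


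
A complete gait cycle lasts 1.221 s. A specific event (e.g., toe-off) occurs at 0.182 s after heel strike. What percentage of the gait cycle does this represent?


pct = (event_time / cycle_time) * 100
pct = (0.182 / 1.221) * 100
ratio = 0.1491
pct = 14.9058


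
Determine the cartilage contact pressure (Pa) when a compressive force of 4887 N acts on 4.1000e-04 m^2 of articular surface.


P = F / A
P = 4887 / 4.1000e-04
P = 1.1920e+07


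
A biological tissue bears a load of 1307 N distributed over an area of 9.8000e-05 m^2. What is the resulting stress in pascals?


stress = F / A
stress = 1307 / 9.8000e-05
stress = 1.3337e+07


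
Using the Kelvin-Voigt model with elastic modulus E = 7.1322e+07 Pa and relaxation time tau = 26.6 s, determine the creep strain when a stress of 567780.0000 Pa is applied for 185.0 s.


epsilon(t) = (sigma/E) * (1 - exp(-t/tau))
sigma/E = 567780.0000 / 7.1322e+07 = 0.0080
exp(-t/tau) = exp(-185.0 / 26.6) = 9.5396e-04
epsilon = 0.0080 * (1 - 9.5396e-04)
epsilon = 0.0080


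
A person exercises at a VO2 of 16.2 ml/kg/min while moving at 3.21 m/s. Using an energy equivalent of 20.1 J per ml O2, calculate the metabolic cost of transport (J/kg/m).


Power per kg = VO2 * 20.1 / 60
Power per kg = 16.2 * 20.1 / 60 = 5.4270 W/kg
Cost = power_per_kg / speed
Cost = 5.4270 / 3.21
Cost = 1.6907


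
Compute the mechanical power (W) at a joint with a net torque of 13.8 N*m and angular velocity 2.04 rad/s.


P = M * omega
P = 13.8 * 2.04
P = 28.1520


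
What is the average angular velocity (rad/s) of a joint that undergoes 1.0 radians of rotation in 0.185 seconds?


omega = delta_theta / delta_t
omega = 1.0 / 0.185
omega = 5.4054


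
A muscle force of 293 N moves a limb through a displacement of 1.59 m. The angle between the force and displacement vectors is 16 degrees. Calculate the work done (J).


W = F * d * cos(theta)
theta = 16 deg = 0.2793 rad
cos(theta) = 0.9613
W = 293 * 1.59 * 0.9613
W = 447.8230


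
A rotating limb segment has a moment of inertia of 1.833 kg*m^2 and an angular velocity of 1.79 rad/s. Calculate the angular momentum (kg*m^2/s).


L = I * omega
L = 1.833 * 1.79
L = 3.2811


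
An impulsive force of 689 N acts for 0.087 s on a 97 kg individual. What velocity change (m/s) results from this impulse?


J = F * dt = 689 * 0.087 = 59.9430 N*s
delta_v = J / m
delta_v = 59.9430 / 97
delta_v = 0.6180


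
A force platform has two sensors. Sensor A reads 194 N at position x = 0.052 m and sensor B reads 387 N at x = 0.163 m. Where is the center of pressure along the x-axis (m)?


COP_x = (F1*x1 + F2*x2) / (F1 + F2)
COP_x = (194*0.052 + 387*0.163) / (194 + 387)
Numerator = 73.1690
Denominator = 581
COP_x = 0.1259


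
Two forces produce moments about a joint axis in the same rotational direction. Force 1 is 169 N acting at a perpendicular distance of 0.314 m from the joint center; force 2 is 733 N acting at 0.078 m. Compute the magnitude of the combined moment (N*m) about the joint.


M = F1 * d1 + F2 * d2
M = 169 * 0.314 + 733 * 0.078
M = 53.0660 + 57.1740
M = 110.2400


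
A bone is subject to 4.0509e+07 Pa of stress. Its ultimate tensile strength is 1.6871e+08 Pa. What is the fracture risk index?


FRI = applied / ultimate
FRI = 4.0509e+07 / 1.6871e+08
FRI = 0.2401


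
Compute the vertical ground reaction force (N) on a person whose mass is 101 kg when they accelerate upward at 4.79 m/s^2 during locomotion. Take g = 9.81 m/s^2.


GRF = m * (g + a)
GRF = 101 * (9.81 + 4.79)
GRF = 101 * 14.6000
GRF = 1474.6000


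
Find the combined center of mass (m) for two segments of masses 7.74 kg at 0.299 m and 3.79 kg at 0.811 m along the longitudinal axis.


COM = (m1*x1 + m2*x2) / (m1 + m2)
COM = (7.74*0.299 + 3.79*0.811) / (7.74 + 3.79)
Numerator = 5.3880
Denominator = 11.5300
COM = 0.4673


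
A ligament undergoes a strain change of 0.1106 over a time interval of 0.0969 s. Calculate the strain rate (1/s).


strain_rate = delta_strain / delta_t
strain_rate = 0.1106 / 0.0969
strain_rate = 1.1414


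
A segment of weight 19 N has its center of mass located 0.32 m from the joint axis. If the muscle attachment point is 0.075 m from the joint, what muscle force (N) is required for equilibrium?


F_muscle = W * d_load / d_muscle
F_muscle = 19 * 0.32 / 0.075
Numerator = 6.0800
F_muscle = 81.0667


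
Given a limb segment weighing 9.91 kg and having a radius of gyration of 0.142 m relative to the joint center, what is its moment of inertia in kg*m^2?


I = m * k^2
I = 9.91 * 0.142^2
k^2 = 0.0202
I = 0.1998


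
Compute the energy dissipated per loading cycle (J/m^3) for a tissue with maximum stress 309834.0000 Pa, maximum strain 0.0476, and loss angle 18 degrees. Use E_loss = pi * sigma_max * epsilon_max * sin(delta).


E_loss = pi * sigma_max * epsilon_max * sin(delta)
delta = 18 deg = 0.3142 rad
sin(delta) = 0.3090
E_loss = pi * 309834.0000 * 0.0476 * 0.3090
E_loss = 14317.5353


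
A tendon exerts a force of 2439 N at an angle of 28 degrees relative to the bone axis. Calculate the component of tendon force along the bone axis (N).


F_eff = F_tendon * cos(theta)
theta = 28 deg = 0.4887 rad
cos(theta) = 0.8829
F_eff = 2439 * 0.8829
F_eff = 2153.5092


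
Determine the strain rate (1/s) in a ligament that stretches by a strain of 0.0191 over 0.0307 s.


strain_rate = delta_strain / delta_t
strain_rate = 0.0191 / 0.0307
strain_rate = 0.6221


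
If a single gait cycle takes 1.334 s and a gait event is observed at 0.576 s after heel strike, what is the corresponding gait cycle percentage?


pct = (event_time / cycle_time) * 100
pct = (0.576 / 1.334) * 100
ratio = 0.4318
pct = 43.1784


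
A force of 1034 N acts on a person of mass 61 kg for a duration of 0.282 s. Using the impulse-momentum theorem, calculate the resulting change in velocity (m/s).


J = F * dt = 1034 * 0.282 = 291.5880 N*s
delta_v = J / m
delta_v = 291.5880 / 61
delta_v = 4.7801


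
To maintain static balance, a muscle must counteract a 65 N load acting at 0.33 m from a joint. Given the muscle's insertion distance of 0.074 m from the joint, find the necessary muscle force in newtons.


F_muscle = W * d_load / d_muscle
F_muscle = 65 * 0.33 / 0.074
Numerator = 21.4500
F_muscle = 289.8649


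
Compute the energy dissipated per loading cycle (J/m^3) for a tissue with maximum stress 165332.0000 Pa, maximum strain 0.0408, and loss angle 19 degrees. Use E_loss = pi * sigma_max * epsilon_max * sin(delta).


E_loss = pi * sigma_max * epsilon_max * sin(delta)
delta = 19 deg = 0.3316 rad
sin(delta) = 0.3256
E_loss = pi * 165332.0000 * 0.0408 * 0.3256
E_loss = 6899.3611


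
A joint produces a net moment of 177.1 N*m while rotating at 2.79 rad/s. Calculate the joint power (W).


P = M * omega
P = 177.1 * 2.79
P = 494.1090


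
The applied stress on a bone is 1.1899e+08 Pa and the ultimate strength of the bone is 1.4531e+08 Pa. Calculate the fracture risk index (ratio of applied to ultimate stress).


FRI = applied / ultimate
FRI = 1.1899e+08 / 1.4531e+08
FRI = 0.8189


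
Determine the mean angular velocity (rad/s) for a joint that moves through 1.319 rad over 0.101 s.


omega = delta_theta / delta_t
omega = 1.319 / 0.101
omega = 13.0594


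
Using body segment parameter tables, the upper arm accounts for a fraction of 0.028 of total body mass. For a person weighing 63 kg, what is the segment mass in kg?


m_segment = body_mass * fraction
m_segment = 63 * 0.028
m_segment = 1.7640


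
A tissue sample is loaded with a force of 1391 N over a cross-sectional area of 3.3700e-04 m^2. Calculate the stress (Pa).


stress = F / A
stress = 1391 / 3.3700e-04
stress = 4.1276e+06


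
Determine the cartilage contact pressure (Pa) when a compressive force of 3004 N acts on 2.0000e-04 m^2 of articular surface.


P = F / A
P = 3004 / 2.0000e-04
P = 1.5020e+07


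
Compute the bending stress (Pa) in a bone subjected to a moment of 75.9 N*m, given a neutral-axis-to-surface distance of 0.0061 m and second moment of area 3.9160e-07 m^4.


sigma = M * c / I
sigma = 75.9 * 0.0061 / 3.9160e-07
M * c = 0.4630
sigma = 1.1823e+06


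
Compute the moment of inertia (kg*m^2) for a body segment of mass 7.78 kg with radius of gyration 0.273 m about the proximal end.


I = m * k^2
I = 7.78 * 0.273^2
k^2 = 0.0745
I = 0.5798


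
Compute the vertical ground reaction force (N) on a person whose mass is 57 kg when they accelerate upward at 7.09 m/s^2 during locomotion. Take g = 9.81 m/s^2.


GRF = m * (g + a)
GRF = 57 * (9.81 + 7.09)
GRF = 57 * 16.9000
GRF = 963.3000


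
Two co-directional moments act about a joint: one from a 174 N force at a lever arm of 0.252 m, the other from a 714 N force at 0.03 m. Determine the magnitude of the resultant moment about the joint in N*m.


M = F1 * d1 + F2 * d2
M = 174 * 0.252 + 714 * 0.03
M = 43.8480 + 21.4200
M = 65.2680


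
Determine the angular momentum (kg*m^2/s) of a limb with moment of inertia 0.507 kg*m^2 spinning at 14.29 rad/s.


L = I * omega
L = 0.507 * 14.29
L = 7.2450


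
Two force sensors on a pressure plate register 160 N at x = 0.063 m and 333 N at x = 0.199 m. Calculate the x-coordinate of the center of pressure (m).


COP_x = (F1*x1 + F2*x2) / (F1 + F2)
COP_x = (160*0.063 + 333*0.199) / (160 + 333)
Numerator = 76.3470
Denominator = 493
COP_x = 0.1549


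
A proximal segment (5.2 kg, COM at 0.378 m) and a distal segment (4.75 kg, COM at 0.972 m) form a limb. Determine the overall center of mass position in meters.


COM = (m1*x1 + m2*x2) / (m1 + m2)
COM = (5.2*0.378 + 4.75*0.972) / (5.2 + 4.75)
Numerator = 6.5826
Denominator = 9.9500
COM = 0.6616


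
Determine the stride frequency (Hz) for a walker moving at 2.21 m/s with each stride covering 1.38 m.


f = v / stride_length
f = 2.21 / 1.38
f = 1.6014


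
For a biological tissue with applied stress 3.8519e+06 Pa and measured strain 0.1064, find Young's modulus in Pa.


E = stress / strain
E = 3.8519e+06 / 0.1064
E = 3.6202e+07


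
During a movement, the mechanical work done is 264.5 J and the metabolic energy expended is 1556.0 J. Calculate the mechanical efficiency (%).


eta = (W_mech / E_meta) * 100
eta = (264.5 / 1556.0) * 100
ratio = 0.1700
eta = 16.9987


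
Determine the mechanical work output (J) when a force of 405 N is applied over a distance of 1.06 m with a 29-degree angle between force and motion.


W = F * d * cos(theta)
theta = 29 deg = 0.5061 rad
cos(theta) = 0.8746
W = 405 * 1.06 * 0.8746
W = 375.4742


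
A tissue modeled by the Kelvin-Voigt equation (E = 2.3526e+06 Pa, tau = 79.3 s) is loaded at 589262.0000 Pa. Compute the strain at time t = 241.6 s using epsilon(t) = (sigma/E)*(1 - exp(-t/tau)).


epsilon(t) = (sigma/E) * (1 - exp(-t/tau))
sigma/E = 589262.0000 / 2.3526e+06 = 0.2505
exp(-t/tau) = exp(-241.6 / 79.3) = 0.0475
epsilon = 0.2505 * (1 - 0.0475)
epsilon = 0.2386


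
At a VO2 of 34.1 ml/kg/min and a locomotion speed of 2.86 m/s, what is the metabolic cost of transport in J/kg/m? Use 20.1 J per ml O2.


Power per kg = VO2 * 20.1 / 60
Power per kg = 34.1 * 20.1 / 60 = 11.4235 W/kg
Cost = power_per_kg / speed
Cost = 11.4235 / 2.86
Cost = 3.9942


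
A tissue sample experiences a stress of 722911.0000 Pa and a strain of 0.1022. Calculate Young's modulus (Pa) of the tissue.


E = stress / strain
E = 722911.0000 / 0.1022
E = 7.0735e+06


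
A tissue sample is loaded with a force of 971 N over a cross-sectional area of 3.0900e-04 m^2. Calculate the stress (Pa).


stress = F / A
stress = 971 / 3.0900e-04
stress = 3.1424e+06


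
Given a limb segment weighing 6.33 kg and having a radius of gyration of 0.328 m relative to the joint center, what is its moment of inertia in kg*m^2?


I = m * k^2
I = 6.33 * 0.328^2
k^2 = 0.1076
I = 0.6810


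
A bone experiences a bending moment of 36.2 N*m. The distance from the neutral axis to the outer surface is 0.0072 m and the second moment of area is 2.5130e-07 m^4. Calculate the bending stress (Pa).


sigma = M * c / I
sigma = 36.2 * 0.0072 / 2.5130e-07
M * c = 0.2606
sigma = 1.0372e+06


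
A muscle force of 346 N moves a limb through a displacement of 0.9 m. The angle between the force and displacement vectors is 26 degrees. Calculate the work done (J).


W = F * d * cos(theta)
theta = 26 deg = 0.4538 rad
cos(theta) = 0.8988
W = 346 * 0.9 * 0.8988
W = 279.8845


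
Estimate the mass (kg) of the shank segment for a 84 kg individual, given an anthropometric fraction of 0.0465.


m_segment = body_mass * fraction
m_segment = 84 * 0.0465
m_segment = 3.9060


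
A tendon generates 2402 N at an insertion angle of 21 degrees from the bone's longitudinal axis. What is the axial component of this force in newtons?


F_eff = F_tendon * cos(theta)
theta = 21 deg = 0.3665 rad
cos(theta) = 0.9336
F_eff = 2402 * 0.9336
F_eff = 2242.4602


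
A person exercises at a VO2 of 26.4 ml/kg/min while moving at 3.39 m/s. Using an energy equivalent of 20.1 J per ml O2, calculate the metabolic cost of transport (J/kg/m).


Power per kg = VO2 * 20.1 / 60
Power per kg = 26.4 * 20.1 / 60 = 8.8440 W/kg
Cost = power_per_kg / speed
Cost = 8.8440 / 3.39
Cost = 2.6088


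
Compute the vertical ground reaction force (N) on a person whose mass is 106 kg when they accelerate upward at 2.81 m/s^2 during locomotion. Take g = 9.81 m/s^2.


GRF = m * (g + a)
GRF = 106 * (9.81 + 2.81)
GRF = 106 * 12.6200
GRF = 1337.7200


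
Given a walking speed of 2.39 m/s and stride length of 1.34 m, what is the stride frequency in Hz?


f = v / stride_length
f = 2.39 / 1.34
f = 1.7836


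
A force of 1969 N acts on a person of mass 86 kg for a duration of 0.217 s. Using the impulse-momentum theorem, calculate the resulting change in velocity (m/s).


J = F * dt = 1969 * 0.217 = 427.2730 N*s
delta_v = J / m
delta_v = 427.2730 / 86
delta_v = 4.9683


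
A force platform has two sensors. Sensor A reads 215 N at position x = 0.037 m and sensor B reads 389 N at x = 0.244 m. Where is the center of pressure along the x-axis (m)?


COP_x = (F1*x1 + F2*x2) / (F1 + F2)
COP_x = (215*0.037 + 389*0.244) / (215 + 389)
Numerator = 102.8710
Denominator = 604
COP_x = 0.1703


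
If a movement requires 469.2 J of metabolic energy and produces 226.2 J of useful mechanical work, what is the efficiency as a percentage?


eta = (W_mech / E_meta) * 100
eta = (226.2 / 469.2) * 100
ratio = 0.4821
eta = 48.2097


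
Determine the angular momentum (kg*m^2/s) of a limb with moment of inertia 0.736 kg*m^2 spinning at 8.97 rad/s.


L = I * omega
L = 0.736 * 8.97
L = 6.6019


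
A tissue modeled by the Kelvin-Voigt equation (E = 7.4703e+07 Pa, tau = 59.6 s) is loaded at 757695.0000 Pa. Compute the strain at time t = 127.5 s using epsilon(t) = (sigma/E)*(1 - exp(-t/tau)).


epsilon(t) = (sigma/E) * (1 - exp(-t/tau))
sigma/E = 757695.0000 / 7.4703e+07 = 0.0101
exp(-t/tau) = exp(-127.5 / 59.6) = 0.1177
epsilon = 0.0101 * (1 - 0.1177)
epsilon = 0.0089


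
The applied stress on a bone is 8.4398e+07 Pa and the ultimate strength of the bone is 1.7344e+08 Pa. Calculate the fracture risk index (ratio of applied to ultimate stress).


FRI = applied / ultimate
FRI = 8.4398e+07 / 1.7344e+08
FRI = 0.4866


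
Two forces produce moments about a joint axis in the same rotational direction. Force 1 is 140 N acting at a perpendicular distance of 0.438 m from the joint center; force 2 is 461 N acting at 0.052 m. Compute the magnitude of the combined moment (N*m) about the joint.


M = F1 * d1 + F2 * d2
M = 140 * 0.438 + 461 * 0.052
M = 61.3200 + 23.9720
M = 85.2920


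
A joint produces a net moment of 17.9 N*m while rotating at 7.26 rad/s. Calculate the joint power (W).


P = M * omega
P = 17.9 * 7.26
P = 129.9540


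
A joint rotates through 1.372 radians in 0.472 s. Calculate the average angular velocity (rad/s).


omega = delta_theta / delta_t
omega = 1.372 / 0.472
omega = 2.9068


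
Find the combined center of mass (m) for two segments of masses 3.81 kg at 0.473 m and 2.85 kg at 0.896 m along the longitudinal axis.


COM = (m1*x1 + m2*x2) / (m1 + m2)
COM = (3.81*0.473 + 2.85*0.896) / (3.81 + 2.85)
Numerator = 4.3557
Denominator = 6.6600
COM = 0.6540


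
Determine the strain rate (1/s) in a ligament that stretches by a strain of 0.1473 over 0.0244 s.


strain_rate = delta_strain / delta_t
strain_rate = 0.1473 / 0.0244
strain_rate = 6.0369


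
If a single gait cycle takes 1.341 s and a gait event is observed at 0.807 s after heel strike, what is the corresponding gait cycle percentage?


pct = (event_time / cycle_time) * 100
pct = (0.807 / 1.341) * 100
ratio = 0.6018
pct = 60.1790
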